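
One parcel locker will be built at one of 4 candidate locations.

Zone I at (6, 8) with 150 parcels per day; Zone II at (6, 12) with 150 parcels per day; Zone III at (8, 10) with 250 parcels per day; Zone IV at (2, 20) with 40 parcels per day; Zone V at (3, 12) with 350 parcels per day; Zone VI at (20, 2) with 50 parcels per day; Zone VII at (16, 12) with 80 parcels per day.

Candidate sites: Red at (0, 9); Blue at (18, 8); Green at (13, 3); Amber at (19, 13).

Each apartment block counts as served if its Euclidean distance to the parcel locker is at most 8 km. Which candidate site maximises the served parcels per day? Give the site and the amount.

Red, covering 650

Coverage radius r = 8 km; a point is covered iff (Δx)²+(Δy)² ≤ 8² = 64.
  Red (0, 9): covers {Zone I, Zone II, Zone V} → 650
  Blue (18, 8): covers {Zone VI, Zone VII} → 130
  Green (13, 3): covers {Zone VI} → 50
  Amber (19, 13): covers {Zone VII} → 80
Maximum coverage at Red: 650 parcels per day.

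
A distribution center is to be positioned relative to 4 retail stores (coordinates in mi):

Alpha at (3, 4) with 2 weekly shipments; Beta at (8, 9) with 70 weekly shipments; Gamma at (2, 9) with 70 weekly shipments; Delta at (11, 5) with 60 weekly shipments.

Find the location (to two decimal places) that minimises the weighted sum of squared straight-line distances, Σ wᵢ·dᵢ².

The minimiser of Σwᵢ‖p−pᵢ‖² is the weighted centroid p* = (Σwᵢpᵢ)/(Σwᵢ).
Σwᵢ = 202.
Σwᵢxᵢ = 2·3 + 70·8 + 70·2 + 60·11 = 1366.
Σwᵢyᵢ = 2·4 + 70·9 + 70·9 + 60·5 = 1568.
x* = 1366/202 = 6.76, y* = 1568/202 = 7.76.

(6.76, 7.76)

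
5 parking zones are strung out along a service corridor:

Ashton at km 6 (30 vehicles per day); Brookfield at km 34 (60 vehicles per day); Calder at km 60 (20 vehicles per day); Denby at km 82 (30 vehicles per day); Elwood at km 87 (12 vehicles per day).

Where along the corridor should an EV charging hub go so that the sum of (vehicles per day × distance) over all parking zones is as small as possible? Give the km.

For a sum of weighted absolute distances on a line, the optimum is the weighted median (not the mean). Total weight W = 152; half-weight = 76.
Sort by position and accumulate weight:
  km 6 (Ashton, w=30) → cum 30
  km 34 (Brookfield, w=60) → cum 90  ≥ 76 → median here
  km 60 (Calder, w=20) → cum 110
  km 82 (Denby, w=30) → cum 140
  km 87 (Elwood, w=12) → cum 152
Optimal location: km 34.

x = 34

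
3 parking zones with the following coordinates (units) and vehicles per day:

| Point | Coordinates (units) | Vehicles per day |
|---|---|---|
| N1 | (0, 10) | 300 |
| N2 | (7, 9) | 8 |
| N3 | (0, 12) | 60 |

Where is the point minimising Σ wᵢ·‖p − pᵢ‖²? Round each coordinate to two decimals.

(0.15, 10.30)

The minimiser of Σwᵢ‖p−pᵢ‖² is the weighted centroid p* = (Σwᵢpᵢ)/(Σwᵢ).
Σwᵢ = 368.
Σwᵢxᵢ = 300·0 + 8·7 + 60·0 = 56.
Σwᵢyᵢ = 300·10 + 8·9 + 60·12 = 3792.
x* = 56/368 = 0.15, y* = 3792/368 = 10.30.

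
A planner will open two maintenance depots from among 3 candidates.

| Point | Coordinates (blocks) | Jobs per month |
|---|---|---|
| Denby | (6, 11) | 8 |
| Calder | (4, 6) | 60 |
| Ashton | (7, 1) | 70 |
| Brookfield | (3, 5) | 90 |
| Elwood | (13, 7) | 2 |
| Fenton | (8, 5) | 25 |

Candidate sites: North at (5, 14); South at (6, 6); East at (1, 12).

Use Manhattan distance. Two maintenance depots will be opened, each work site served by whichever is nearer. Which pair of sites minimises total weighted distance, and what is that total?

{North, South}, total 1023

Evaluate every pair (each demand assigned to the nearer of the two):
  {North, South}: total = 1023
  {South, East}: total = 1031
  {North, East}: total = 2762
Best pair: {North, South} with total 1023.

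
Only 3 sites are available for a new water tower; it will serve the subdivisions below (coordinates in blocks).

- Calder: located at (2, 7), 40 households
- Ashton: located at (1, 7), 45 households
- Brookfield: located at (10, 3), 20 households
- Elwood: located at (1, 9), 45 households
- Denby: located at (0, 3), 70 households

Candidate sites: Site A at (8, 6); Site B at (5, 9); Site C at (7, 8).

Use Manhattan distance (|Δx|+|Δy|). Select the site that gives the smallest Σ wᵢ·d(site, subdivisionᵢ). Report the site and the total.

Site B, total 1640 blocks

Total weighted distance at each candidate:
  Site A (8, 6): total = 1960
  Site B (5, 9): total = 1640
  Site C (7, 8): total = 1870
Minimum is at Site B with total 1640 blocks.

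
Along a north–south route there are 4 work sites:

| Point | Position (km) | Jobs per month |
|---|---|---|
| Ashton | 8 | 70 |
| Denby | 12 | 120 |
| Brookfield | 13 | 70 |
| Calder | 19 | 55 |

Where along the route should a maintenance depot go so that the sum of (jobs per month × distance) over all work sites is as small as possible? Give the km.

For a sum of weighted absolute distances on a line, the optimum is the weighted median (not the mean). Total weight W = 315; half-weight = 157.5.
Sort by position and accumulate weight:
  km 8 (Ashton, w=70) → cum 70
  km 12 (Denby, w=120) → cum 190  ≥ 157.5 → median here
  km 13 (Brookfield, w=70) → cum 260
  km 19 (Calder, w=55) → cum 315
Optimal location: km 12.

x = 12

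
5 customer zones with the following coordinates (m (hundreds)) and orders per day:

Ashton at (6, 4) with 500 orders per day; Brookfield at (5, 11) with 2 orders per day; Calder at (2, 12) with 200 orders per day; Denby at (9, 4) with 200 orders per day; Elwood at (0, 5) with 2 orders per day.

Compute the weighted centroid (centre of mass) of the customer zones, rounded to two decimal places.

The minimiser of Σwᵢ‖p−pᵢ‖² is the weighted centroid p* = (Σwᵢpᵢ)/(Σwᵢ).
Σwᵢ = 904.
Σwᵢxᵢ = 500·6 + 2·5 + 200·2 + 200·9 + 2·0 = 5210.
Σwᵢyᵢ = 500·4 + 2·11 + 200·12 + 200·4 + 2·5 = 5232.
x* = 5210/904 = 5.76, y* = 5232/904 = 5.79.

(5.76, 5.79)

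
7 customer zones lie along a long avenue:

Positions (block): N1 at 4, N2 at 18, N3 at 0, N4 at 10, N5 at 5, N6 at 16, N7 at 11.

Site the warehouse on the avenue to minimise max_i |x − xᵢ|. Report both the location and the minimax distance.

location 9, max distance 9

The 1-center on a line is the midpoint of the two extreme points: leftmost at 0, rightmost at 18.
Optimal location = (0 + 18)/2 = 9; maximum distance = (18 − 0)/2 = 9.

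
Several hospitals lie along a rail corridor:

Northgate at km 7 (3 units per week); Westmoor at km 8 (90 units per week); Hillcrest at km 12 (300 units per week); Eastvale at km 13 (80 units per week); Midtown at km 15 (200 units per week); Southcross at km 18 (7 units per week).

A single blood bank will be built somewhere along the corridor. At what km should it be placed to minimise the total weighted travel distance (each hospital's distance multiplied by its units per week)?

x = 12

For a sum of weighted absolute distances on a line, the optimum is the weighted median (not the mean). Total weight W = 680; half-weight = 340.
Sort by position and accumulate weight:
  km 7 (Northgate, w=3) → cum 3
  km 8 (Westmoor, w=90) → cum 93
  km 12 (Hillcrest, w=300) → cum 393  ≥ 340 → median here
  km 13 (Eastvale, w=80) → cum 473
  km 15 (Midtown, w=200) → cum 673
  km 18 (Southcross, w=7) → cum 680
Optimal location: km 12.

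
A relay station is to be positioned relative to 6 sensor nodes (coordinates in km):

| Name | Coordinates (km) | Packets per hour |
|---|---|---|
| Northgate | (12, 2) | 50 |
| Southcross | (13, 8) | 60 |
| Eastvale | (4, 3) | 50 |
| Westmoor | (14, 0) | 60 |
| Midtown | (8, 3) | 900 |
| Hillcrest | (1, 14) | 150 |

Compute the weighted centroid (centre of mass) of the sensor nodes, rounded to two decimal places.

The minimiser of Σwᵢ‖p−pᵢ‖² is the weighted centroid p* = (Σwᵢpᵢ)/(Σwᵢ).
Σwᵢ = 1270.
Σwᵢxᵢ = 50·12 + 60·13 + 50·4 + 60·14 + 900·8 + 150·1 = 9770.
Σwᵢyᵢ = 50·2 + 60·8 + 50·3 + 60·0 + 900·3 + 150·14 = 5530.
x* = 9770/1270 = 7.69, y* = 5530/1270 = 4.35.

(7.69, 4.35)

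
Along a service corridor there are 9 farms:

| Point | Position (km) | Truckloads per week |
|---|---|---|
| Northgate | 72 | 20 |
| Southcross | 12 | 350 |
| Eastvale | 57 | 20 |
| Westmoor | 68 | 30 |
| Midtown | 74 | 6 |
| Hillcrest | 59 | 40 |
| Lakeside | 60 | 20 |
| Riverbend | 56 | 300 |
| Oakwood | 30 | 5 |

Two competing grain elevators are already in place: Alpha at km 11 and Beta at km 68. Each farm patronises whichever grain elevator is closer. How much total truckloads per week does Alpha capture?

The indifferent point is the midpoint (11+68)/2 = 39.5; farms left of it (closer to Alpha at 11) go to Alpha, those right go to Beta.
  Southcross at 12 (w=350) → Alpha
  Oakwood at 30 (w=5) → Alpha
  Riverbend at 56 (w=300) → Beta
  Eastvale at 57 (w=20) → Beta
  Hillcrest at 59 (w=40) → Beta
  Lakeside at 60 (w=20) → Beta
  Westmoor at 68 (w=30) → Beta
  Northgate at 72 (w=20) → Beta
  Midtown at 74 (w=6) → Beta
Alpha captures 355; Beta captures 436.

355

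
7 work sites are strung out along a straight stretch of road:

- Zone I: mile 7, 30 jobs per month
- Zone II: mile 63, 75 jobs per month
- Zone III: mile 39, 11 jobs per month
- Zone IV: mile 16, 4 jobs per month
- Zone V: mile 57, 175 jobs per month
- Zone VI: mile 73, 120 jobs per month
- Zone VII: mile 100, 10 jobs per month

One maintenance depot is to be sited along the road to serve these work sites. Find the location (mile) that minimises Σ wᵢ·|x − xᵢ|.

For a sum of weighted absolute distances on a line, the optimum is the weighted median (not the mean). Total weight W = 425; half-weight = 212.5.
Sort by position and accumulate weight:
  mile 7 (Zone I, w=30) → cum 30
  mile 16 (Zone IV, w=4) → cum 34
  mile 39 (Zone III, w=11) → cum 45
  mile 57 (Zone V, w=175) → cum 220  ≥ 212.5 → median here
  mile 63 (Zone II, w=75) → cum 295
  mile 73 (Zone VI, w=120) → cum 415
  mile 100 (Zone VII, w=10) → cum 425
Optimal location: mile 57.

x = 57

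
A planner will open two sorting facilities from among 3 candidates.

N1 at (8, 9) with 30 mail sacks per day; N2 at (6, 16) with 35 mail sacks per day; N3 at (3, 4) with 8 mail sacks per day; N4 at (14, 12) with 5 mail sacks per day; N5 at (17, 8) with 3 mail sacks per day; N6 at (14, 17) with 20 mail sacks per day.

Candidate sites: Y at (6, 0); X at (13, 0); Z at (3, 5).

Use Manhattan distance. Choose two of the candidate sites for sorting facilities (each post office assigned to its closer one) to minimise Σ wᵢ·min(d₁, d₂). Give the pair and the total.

Evaluate every pair (each demand assigned to the nearer of the two):
  {X, Z}: total = 1229
  {Y, Z}: total = 1369
  {Y, X}: total = 1407
Best pair: {X, Z} with total 1229.

{X, Z}, total 1229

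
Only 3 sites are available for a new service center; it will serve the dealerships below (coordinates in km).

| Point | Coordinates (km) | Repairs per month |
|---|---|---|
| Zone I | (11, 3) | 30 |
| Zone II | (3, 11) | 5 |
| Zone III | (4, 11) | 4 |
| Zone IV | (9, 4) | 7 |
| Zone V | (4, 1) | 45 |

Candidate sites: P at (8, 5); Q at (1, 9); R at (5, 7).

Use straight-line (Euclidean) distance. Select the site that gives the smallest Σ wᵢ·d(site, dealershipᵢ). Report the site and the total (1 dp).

Total weighted distance at each candidate:
  P (8, 5): total = 440.5
  Q (1, 9): total = 828.9
  R (5, 7): total = 563.9
Minimum is at P with total 440.5 km.

P, total 440.5 km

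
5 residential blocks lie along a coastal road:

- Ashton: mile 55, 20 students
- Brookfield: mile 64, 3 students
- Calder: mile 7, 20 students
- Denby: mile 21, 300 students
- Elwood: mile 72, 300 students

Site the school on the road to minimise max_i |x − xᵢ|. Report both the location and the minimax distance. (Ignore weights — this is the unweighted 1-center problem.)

location 39.5, max distance 32.5

The 1-center on a line is the midpoint of the two extreme points: leftmost at 7, rightmost at 72.
Optimal location = (7 + 72)/2 = 39.5; maximum distance = (72 − 7)/2 = 32.5.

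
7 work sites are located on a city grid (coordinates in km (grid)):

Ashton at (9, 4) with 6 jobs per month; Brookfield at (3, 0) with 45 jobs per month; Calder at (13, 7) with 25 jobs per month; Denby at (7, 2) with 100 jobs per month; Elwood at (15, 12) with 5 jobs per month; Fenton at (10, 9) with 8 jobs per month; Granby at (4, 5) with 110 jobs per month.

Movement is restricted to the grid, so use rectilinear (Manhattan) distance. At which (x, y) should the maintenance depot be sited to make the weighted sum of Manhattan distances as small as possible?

Manhattan distance separates: Σwᵢ(|x−xᵢ|+|y−yᵢ|) = Σwᵢ|x−xᵢ| + Σwᵢ|y−yᵢ|, so x and y are optimised independently as 1-D weighted medians.
Total weight W = 299; half = 149.5.
x-coordinate, sorted with cumulative weight:
  x=3 (Brookfield, w=45) cum 45
  x=4 (Granby, w=110) cum 155  ← median
  x=7 (Denby, w=100) cum 255
  x=9 (Ashton, w=6) cum 261
  x=10 (Fenton, w=8) cum 269
  x=13 (Calder, w=25) cum 294
  x=15 (Elwood, w=5) cum 299
⇒ x* = 4
y-coordinate, sorted with cumulative weight:
  y=0 (Brookfield, w=45) cum 45
  y=2 (Denby, w=100) cum 145
  y=4 (Ashton, w=6) cum 151  ← median
  y=5 (Granby, w=110) cum 261
  y=7 (Calder, w=25) cum 286
  y=9 (Fenton, w=8) cum 294
  y=12 (Elwood, w=5) cum 299
⇒ y* = 4

(4, 4)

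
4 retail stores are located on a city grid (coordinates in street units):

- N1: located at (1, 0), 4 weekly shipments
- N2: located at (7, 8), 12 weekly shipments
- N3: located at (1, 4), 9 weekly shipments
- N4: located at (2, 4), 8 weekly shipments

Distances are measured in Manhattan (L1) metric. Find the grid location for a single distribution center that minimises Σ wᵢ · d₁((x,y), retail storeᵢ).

Manhattan distance separates: Σwᵢ(|x−xᵢ|+|y−yᵢ|) = Σwᵢ|x−xᵢ| + Σwᵢ|y−yᵢ|, so x and y are optimised independently as 1-D weighted medians.
Total weight W = 33; half = 16.5.
x-coordinate, sorted with cumulative weight:
  x=1 (N1, w=4) cum 4
  x=1 (N3, w=9) cum 13
  x=2 (N4, w=8) cum 21  ← median
  x=7 (N2, w=12) cum 33
⇒ x* = 2
y-coordinate, sorted with cumulative weight:
  y=0 (N1, w=4) cum 4
  y=4 (N3, w=9) cum 13
  y=4 (N4, w=8) cum 21  ← median
  y=8 (N2, w=12) cum 33
⇒ y* = 4

(2, 4)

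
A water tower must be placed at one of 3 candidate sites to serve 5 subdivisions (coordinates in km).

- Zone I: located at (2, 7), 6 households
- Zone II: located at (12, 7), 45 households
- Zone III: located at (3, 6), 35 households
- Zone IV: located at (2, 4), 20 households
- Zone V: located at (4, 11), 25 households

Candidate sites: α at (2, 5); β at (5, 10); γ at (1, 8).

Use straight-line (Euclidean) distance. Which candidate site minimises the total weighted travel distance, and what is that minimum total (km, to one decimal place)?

β, total 694.2 km

Total weighted distance at each candidate:
  α (2, 5): total = 698.5
  β (5, 10): total = 694.2
  γ (1, 8): total = 793.0
Minimum is at β with total 694.2 km.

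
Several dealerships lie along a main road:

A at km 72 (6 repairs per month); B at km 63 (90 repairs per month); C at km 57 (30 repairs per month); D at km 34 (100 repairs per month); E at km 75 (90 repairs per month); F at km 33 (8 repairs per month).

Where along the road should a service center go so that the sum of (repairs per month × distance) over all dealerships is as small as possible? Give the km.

x = 63

For a sum of weighted absolute distances on a line, the optimum is the weighted median (not the mean). Total weight W = 324; half-weight = 162.
Sort by position and accumulate weight:
  km 33 (F, w=8) → cum 8
  km 34 (D, w=100) → cum 108
  km 57 (C, w=30) → cum 138
  km 63 (B, w=90) → cum 228  ≥ 162 → median here
  km 72 (A, w=6) → cum 234
  km 75 (E, w=90) → cum 324
Optimal location: km 63.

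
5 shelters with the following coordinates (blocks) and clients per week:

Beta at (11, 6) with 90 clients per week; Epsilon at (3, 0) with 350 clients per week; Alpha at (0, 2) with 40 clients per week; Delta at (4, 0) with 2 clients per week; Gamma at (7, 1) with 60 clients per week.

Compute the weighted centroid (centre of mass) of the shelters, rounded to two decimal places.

(4.55, 1.25)

The minimiser of Σwᵢ‖p−pᵢ‖² is the weighted centroid p* = (Σwᵢpᵢ)/(Σwᵢ).
Σwᵢ = 542.
Σwᵢxᵢ = 90·11 + 350·3 + 40·0 + 2·4 + 60·7 = 2468.
Σwᵢyᵢ = 90·6 + 350·0 + 40·2 + 2·0 + 60·1 = 680.
x* = 2468/542 = 4.55, y* = 680/542 = 1.25.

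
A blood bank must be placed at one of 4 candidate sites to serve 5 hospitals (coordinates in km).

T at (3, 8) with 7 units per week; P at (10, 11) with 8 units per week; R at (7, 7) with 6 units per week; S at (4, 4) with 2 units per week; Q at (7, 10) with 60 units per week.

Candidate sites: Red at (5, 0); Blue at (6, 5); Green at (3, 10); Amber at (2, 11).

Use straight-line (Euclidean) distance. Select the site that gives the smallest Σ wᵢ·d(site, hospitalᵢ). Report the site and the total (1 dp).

Green, total 352.7 km

Total weighted distance at each candidate:
  Red (5, 0): total = 818.2
  Blue (6, 5): total = 411.2
  Green (3, 10): total = 352.7
  Amber (2, 11): total = 445.1
Minimum is at Green with total 352.7 km.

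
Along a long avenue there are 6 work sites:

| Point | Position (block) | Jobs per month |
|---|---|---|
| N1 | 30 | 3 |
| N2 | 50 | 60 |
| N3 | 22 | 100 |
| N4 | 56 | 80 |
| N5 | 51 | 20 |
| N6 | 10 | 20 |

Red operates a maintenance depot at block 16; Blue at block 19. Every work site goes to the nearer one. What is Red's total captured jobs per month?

20

The indifferent point is the midpoint (16+19)/2 = 17.5; work sites left of it (closer to Red at 16) go to Red, those right go to Blue.
  N6 at 10 (w=20) → Red
  N3 at 22 (w=100) → Blue
  N1 at 30 (w=3) → Blue
  N2 at 50 (w=60) → Blue
  N5 at 51 (w=20) → Blue
  N4 at 56 (w=80) → Blue
Red captures 20; Blue captures 263.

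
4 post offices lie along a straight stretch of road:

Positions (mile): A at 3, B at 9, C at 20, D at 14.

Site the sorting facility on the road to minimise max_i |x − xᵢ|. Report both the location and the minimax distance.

location 11.5, max distance 8.5

The 1-center on a line is the midpoint of the two extreme points: leftmost at 3, rightmost at 20.
Optimal location = (3 + 20)/2 = 11.5; maximum distance = (20 − 3)/2 = 8.5.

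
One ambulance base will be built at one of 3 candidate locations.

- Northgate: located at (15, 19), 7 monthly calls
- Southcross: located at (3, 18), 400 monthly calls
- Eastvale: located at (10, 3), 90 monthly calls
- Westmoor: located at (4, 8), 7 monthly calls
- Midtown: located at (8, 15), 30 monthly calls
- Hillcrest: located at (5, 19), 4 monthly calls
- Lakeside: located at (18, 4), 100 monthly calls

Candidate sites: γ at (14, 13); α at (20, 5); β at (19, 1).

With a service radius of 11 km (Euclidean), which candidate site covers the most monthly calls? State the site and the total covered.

γ, covering 231

Coverage radius r = 11 km; a point is covered iff (Δx)²+(Δy)² ≤ 11² = 121.
  γ (14, 13): covers {Northgate, Eastvale, Midtown, Hillcrest, Lakeside} → 231
  α (20, 5): covers {Eastvale, Lakeside} → 190
  β (19, 1): covers {Eastvale, Lakeside} → 190
Maximum coverage at γ: 231 monthly calls.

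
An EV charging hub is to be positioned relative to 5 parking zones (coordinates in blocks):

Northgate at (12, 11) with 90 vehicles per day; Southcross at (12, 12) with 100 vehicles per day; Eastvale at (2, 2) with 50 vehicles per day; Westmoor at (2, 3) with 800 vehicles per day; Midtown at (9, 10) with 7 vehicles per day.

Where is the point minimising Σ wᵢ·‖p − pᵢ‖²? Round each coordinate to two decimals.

(3.86, 4.55)

The minimiser of Σwᵢ‖p−pᵢ‖² is the weighted centroid p* = (Σwᵢpᵢ)/(Σwᵢ).
Σwᵢ = 1047.
Σwᵢxᵢ = 90·12 + 100·12 + 50·2 + 800·2 + 7·9 = 4043.
Σwᵢyᵢ = 90·11 + 100·12 + 50·2 + 800·3 + 7·10 = 4760.
x* = 4043/1047 = 3.86, y* = 4760/1047 = 4.55.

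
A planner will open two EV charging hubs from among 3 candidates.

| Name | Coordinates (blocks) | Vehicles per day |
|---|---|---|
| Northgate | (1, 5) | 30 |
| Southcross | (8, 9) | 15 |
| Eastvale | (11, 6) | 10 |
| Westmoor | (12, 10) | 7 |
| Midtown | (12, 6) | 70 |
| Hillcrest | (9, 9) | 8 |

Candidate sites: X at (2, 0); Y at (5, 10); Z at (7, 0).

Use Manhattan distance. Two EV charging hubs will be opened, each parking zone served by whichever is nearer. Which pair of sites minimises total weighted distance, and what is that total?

{X, Y}, total 1199

Evaluate every pair (each demand assigned to the nearer of the two):
  {X, Y}: total = 1199
  {Y, Z}: total = 1289
  {X, Z}: total = 1393
Best pair: {X, Y} with total 1199.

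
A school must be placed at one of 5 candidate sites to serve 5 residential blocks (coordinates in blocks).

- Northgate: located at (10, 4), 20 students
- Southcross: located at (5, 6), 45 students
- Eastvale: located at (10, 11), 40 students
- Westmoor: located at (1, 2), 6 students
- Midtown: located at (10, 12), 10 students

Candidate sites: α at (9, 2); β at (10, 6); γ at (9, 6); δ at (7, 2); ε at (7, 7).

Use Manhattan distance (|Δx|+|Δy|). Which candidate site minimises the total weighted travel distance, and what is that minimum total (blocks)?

Total weighted distance at each candidate:
  α (9, 2): total = 978
  β (10, 6): total = 603
  γ (9, 6): total = 622
  δ (7, 2): total = 1016
  ε (7, 7): total = 681
Minimum is at β with total 603 blocks.

β, total 603 blocks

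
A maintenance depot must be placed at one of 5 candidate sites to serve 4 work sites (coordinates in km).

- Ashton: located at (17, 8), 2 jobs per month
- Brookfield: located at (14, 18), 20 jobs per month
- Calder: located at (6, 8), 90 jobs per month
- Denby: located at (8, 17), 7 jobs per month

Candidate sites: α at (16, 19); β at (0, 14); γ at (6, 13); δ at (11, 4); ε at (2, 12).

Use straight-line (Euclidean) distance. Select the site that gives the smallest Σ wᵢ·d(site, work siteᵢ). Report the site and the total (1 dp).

γ, total 694.2 km

Total weighted distance at each candidate:
  α (16, 19): total = 1462.5
  β (0, 14): total = 1150.7
  γ (6, 13): total = 694.2
  δ (11, 4): total = 970.5
  ε (2, 12): total = 863.2
Minimum is at γ with total 694.2 km.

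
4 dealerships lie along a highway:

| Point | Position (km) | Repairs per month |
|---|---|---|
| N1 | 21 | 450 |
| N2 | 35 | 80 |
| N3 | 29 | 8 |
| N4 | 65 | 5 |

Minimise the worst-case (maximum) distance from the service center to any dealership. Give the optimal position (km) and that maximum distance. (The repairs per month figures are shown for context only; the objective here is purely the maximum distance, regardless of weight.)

The 1-center on a line is the midpoint of the two extreme points: leftmost at 21, rightmost at 65.
Optimal location = (21 + 65)/2 = 43; maximum distance = (65 − 21)/2 = 22.

location 43, max distance 22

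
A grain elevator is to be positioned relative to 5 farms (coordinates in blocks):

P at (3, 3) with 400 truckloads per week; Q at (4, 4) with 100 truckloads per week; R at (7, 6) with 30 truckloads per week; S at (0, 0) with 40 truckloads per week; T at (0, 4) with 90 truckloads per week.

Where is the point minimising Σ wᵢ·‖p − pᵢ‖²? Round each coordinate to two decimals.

(2.74, 3.24)

The minimiser of Σwᵢ‖p−pᵢ‖² is the weighted centroid p* = (Σwᵢpᵢ)/(Σwᵢ).
Σwᵢ = 660.
Σwᵢxᵢ = 400·3 + 100·4 + 30·7 + 40·0 + 90·0 = 1810.
Σwᵢyᵢ = 400·3 + 100·4 + 30·6 + 40·0 + 90·4 = 2140.
x* = 1810/660 = 2.74, y* = 2140/660 = 3.24.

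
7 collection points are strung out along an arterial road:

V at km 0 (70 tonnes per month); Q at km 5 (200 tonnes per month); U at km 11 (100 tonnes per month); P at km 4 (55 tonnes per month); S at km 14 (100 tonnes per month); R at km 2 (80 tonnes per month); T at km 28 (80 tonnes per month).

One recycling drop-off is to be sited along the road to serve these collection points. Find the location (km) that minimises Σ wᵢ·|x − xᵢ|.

For a sum of weighted absolute distances on a line, the optimum is the weighted median (not the mean). Total weight W = 685; half-weight = 342.5.
Sort by position and accumulate weight:
  km 0 (V, w=70) → cum 70
  km 2 (R, w=80) → cum 150
  km 4 (P, w=55) → cum 205
  km 5 (Q, w=200) → cum 405  ≥ 342.5 → median here
  km 11 (U, w=100) → cum 505
  km 14 (S, w=100) → cum 605
  km 28 (T, w=80) → cum 685
Optimal location: km 5.

x = 5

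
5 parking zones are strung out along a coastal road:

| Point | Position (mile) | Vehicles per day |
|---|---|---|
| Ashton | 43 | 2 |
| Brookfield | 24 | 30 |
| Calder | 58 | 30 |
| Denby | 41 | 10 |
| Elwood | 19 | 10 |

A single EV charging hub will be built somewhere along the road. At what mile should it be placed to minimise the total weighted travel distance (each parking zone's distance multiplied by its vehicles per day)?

For a sum of weighted absolute distances on a line, the optimum is the weighted median (not the mean). Total weight W = 82; half-weight = 41.
Sort by position and accumulate weight:
  mile 19 (Elwood, w=10) → cum 10
  mile 24 (Brookfield, w=30) → cum 40
  mile 41 (Denby, w=10) → cum 50  ≥ 41 → median here
  mile 43 (Ashton, w=2) → cum 52
  mile 58 (Calder, w=30) → cum 82
Optimal location: mile 41.

x = 41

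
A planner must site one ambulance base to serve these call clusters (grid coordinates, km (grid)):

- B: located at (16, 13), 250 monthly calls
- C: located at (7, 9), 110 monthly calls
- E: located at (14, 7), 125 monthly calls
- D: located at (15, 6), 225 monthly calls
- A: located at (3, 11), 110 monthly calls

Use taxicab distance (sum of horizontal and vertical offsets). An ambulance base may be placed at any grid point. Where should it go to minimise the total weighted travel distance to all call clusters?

(15, 9)

Manhattan distance separates: Σwᵢ(|x−xᵢ|+|y−yᵢ|) = Σwᵢ|x−xᵢ| + Σwᵢ|y−yᵢ|, so x and y are optimised independently as 1-D weighted medians.
Total weight W = 820; half = 410.
x-coordinate, sorted with cumulative weight:
  x=3 (A, w=110) cum 110
  x=7 (C, w=110) cum 220
  x=14 (E, w=125) cum 345
  x=15 (D, w=225) cum 570  ← median
  x=16 (B, w=250) cum 820
⇒ x* = 15
y-coordinate, sorted with cumulative weight:
  y=6 (D, w=225) cum 225
  y=7 (E, w=125) cum 350
  y=9 (C, w=110) cum 460  ← median
  y=11 (A, w=110) cum 570
  y=13 (B, w=250) cum 820
⇒ y* = 9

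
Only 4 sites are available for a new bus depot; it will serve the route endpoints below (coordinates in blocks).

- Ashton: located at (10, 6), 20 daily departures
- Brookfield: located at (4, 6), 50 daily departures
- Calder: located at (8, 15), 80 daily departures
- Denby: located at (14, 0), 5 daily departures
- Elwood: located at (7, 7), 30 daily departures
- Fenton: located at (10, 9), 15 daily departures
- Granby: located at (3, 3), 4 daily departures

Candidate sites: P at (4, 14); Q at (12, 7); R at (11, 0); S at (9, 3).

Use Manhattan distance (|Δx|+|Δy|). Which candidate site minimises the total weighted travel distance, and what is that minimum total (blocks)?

P, total 1713 blocks

Total weighted distance at each candidate:
  P (4, 14): total = 1713
  Q (12, 7): total = 1777
  R (11, 0): total = 2769
  S (9, 3): total = 1869
Minimum is at P with total 1713 blocks.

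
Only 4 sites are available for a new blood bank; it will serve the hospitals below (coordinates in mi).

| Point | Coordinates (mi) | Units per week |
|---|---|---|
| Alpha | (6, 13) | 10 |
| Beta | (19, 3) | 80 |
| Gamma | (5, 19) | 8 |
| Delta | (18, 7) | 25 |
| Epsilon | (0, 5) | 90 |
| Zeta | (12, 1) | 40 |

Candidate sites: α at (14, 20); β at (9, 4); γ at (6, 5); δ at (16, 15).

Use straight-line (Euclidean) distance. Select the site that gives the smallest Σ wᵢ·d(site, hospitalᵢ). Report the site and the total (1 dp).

β, total 2244.9 mi

Total weighted distance at each candidate:
  α (14, 20): total = 4547.2
  β (9, 4): total = 2244.9
  γ (6, 5): total = 2377.1
  δ (16, 15): total = 3671.8
Minimum is at β with total 2244.9 mi.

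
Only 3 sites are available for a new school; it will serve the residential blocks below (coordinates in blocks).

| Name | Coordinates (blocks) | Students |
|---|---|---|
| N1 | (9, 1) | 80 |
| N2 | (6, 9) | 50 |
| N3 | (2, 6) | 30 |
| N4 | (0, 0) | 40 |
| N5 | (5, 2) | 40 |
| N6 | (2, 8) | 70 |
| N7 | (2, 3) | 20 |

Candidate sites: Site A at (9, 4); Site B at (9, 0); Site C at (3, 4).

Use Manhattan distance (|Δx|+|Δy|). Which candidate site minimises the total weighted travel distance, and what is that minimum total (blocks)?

Total weighted distance at each candidate:
  Site A (9, 4): total = 2600
  Site B (9, 0): total = 2920
  Site C (3, 4): total = 2040
Minimum is at Site C with total 2040 blocks.

Site C, total 2040 blocks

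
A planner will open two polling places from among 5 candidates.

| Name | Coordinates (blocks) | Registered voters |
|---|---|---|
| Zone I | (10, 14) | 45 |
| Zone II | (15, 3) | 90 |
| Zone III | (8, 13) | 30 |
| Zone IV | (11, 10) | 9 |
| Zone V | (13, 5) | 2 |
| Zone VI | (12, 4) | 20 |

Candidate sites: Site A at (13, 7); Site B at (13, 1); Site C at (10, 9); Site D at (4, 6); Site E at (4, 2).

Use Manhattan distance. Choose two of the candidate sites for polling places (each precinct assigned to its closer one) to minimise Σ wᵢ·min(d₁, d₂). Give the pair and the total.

{Site B, Site C}, total 871

Evaluate every pair (each demand assigned to the nearer of the two):
  {Site B, Site C}: total = 871
  {Site A, Site C}: total = 1047
  {Site A, Site B}: total = 1269
  {Site A, Site D}: total = 1449
  {Site A, Site E}: total = 1449
  {Site B, Site D}: total = 1507
  {Site C, Site D}: total = 1567
  {Site C, Site E}: total = 1567
  {Site B, Site E}: total = 1717
  {Site D, Site E}: total = 2359
Best pair: {Site B, Site C} with total 871.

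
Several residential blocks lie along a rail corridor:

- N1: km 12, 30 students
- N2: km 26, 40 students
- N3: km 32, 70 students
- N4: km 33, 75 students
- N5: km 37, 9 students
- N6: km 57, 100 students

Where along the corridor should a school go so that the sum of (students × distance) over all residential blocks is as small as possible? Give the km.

x = 33

For a sum of weighted absolute distances on a line, the optimum is the weighted median (not the mean). Total weight W = 324; half-weight = 162.
Sort by position and accumulate weight:
  km 12 (N1, w=30) → cum 30
  km 26 (N2, w=40) → cum 70
  km 32 (N3, w=70) → cum 140
  km 33 (N4, w=75) → cum 215  ≥ 162 → median here
  km 37 (N5, w=9) → cum 224
  km 57 (N6, w=100) → cum 324
Optimal location: km 33.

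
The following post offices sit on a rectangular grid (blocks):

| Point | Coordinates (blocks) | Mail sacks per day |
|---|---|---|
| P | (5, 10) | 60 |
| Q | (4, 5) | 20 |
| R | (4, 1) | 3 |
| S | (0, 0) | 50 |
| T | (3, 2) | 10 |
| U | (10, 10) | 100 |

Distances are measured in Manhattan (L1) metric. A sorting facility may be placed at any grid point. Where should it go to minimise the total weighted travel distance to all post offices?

(5, 10)

Manhattan distance separates: Σwᵢ(|x−xᵢ|+|y−yᵢ|) = Σwᵢ|x−xᵢ| + Σwᵢ|y−yᵢ|, so x and y are optimised independently as 1-D weighted medians.
Total weight W = 243; half = 121.5.
x-coordinate, sorted with cumulative weight:
  x=0 (S, w=50) cum 50
  x=3 (T, w=10) cum 60
  x=4 (Q, w=20) cum 80
  x=4 (R, w=3) cum 83
  x=5 (P, w=60) cum 143  ← median
  x=10 (U, w=100) cum 243
⇒ x* = 5
y-coordinate, sorted with cumulative weight:
  y=0 (S, w=50) cum 50
  y=1 (R, w=3) cum 53
  y=2 (T, w=10) cum 63
  y=5 (Q, w=20) cum 83
  y=10 (P, w=60) cum 143  ← median
  y=10 (U, w=100) cum 243
⇒ y* = 10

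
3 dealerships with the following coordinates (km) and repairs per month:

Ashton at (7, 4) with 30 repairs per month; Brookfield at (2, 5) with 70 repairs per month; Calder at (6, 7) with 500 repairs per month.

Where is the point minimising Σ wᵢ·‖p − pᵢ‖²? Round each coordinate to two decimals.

The minimiser of Σwᵢ‖p−pᵢ‖² is the weighted centroid p* = (Σwᵢpᵢ)/(Σwᵢ).
Σwᵢ = 600.
Σwᵢxᵢ = 30·7 + 70·2 + 500·6 = 3350.
Σwᵢyᵢ = 30·4 + 70·5 + 500·7 = 3970.
x* = 3350/600 = 5.58, y* = 3970/600 = 6.62.

(5.58, 6.62)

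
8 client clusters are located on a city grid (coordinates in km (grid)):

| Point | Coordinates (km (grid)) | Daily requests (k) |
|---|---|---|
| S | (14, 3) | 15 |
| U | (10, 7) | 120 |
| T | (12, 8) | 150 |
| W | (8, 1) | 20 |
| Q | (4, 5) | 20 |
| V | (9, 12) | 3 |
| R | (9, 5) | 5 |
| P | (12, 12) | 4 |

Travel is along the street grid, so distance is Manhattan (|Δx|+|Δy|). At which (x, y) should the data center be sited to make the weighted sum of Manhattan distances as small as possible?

(12, 7)

Manhattan distance separates: Σwᵢ(|x−xᵢ|+|y−yᵢ|) = Σwᵢ|x−xᵢ| + Σwᵢ|y−yᵢ|, so x and y are optimised independently as 1-D weighted medians.
Total weight W = 337; half = 168.5.
x-coordinate, sorted with cumulative weight:
  x=4 (Q, w=20) cum 20
  x=8 (W, w=20) cum 40
  x=9 (V, w=3) cum 43
  x=9 (R, w=5) cum 48
  x=10 (U, w=120) cum 168
  x=12 (T, w=150) cum 318  ← median
  x=12 (P, w=4) cum 322
  x=14 (S, w=15) cum 337
⇒ x* = 12
y-coordinate, sorted with cumulative weight:
  y=1 (W, w=20) cum 20
  y=3 (S, w=15) cum 35
  y=5 (Q, w=20) cum 55
  y=5 (R, w=5) cum 60
  y=7 (U, w=120) cum 180  ← median
  y=8 (T, w=150) cum 330
  y=12 (V, w=3) cum 333
  y=12 (P, w=4) cum 337
⇒ y* = 7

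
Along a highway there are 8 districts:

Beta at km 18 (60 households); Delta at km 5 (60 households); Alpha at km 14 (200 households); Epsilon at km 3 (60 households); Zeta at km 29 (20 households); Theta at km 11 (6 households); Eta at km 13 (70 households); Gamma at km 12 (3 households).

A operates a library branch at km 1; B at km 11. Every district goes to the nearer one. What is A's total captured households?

The indifferent point is the midpoint (1+11)/2 = 6; districts left of it (closer to A at 1) go to A, those right go to B.
  Epsilon at 3 (w=60) → A
  Delta at 5 (w=60) → A
  Theta at 11 (w=6) → B
  Gamma at 12 (w=3) → B
  Eta at 13 (w=70) → B
  Alpha at 14 (w=200) → B
  Beta at 18 (w=60) → B
  Zeta at 29 (w=20) → B
A captures 120; B captures 359.

120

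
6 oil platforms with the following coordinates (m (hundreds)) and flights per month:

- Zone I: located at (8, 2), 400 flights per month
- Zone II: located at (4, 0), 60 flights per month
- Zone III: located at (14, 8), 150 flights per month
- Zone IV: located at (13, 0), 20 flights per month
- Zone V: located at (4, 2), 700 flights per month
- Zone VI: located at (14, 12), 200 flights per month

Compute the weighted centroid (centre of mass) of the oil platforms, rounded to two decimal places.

(7.45, 3.79)

The minimiser of Σwᵢ‖p−pᵢ‖² is the weighted centroid p* = (Σwᵢpᵢ)/(Σwᵢ).
Σwᵢ = 1530.
Σwᵢxᵢ = 400·8 + 60·4 + 150·14 + 20·13 + 700·4 + 200·14 = 11400.
Σwᵢyᵢ = 400·2 + 60·0 + 150·8 + 20·0 + 700·2 + 200·12 = 5800.
x* = 11400/1530 = 7.45, y* = 5800/1530 = 3.79.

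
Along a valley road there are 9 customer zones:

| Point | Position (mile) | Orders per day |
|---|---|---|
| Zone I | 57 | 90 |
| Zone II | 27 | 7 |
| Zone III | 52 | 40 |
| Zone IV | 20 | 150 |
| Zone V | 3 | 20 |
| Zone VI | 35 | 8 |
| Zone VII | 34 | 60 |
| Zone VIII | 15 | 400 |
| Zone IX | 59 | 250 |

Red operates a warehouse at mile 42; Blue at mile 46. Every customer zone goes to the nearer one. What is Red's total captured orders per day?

The indifferent point is the midpoint (42+46)/2 = 44; customer zones left of it (closer to Red at 42) go to Red, those right go to Blue.
  Zone V at 3 (w=20) → Red
  Zone VIII at 15 (w=400) → Red
  Zone IV at 20 (w=150) → Red
  Zone II at 27 (w=7) → Red
  Zone VII at 34 (w=60) → Red
  Zone VI at 35 (w=8) → Red
  Zone III at 52 (w=40) → Blue
  Zone I at 57 (w=90) → Blue
  Zone IX at 59 (w=250) → Blue
Red captures 645; Blue captures 380.

645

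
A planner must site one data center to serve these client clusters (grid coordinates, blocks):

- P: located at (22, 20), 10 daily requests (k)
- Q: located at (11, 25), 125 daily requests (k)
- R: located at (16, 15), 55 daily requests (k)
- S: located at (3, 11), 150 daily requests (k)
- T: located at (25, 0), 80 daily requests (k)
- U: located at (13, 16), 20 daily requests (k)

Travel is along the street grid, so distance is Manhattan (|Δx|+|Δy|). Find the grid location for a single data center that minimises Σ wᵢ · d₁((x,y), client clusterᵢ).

(11, 11)

Manhattan distance separates: Σwᵢ(|x−xᵢ|+|y−yᵢ|) = Σwᵢ|x−xᵢ| + Σwᵢ|y−yᵢ|, so x and y are optimised independently as 1-D weighted medians.
Total weight W = 440; half = 220.
x-coordinate, sorted with cumulative weight:
  x=3 (S, w=150) cum 150
  x=11 (Q, w=125) cum 275  ← median
  x=13 (U, w=20) cum 295
  x=16 (R, w=55) cum 350
  x=22 (P, w=10) cum 360
  x=25 (T, w=80) cum 440
⇒ x* = 11
y-coordinate, sorted with cumulative weight:
  y=0 (T, w=80) cum 80
  y=11 (S, w=150) cum 230  ← median
  y=15 (R, w=55) cum 285
  y=16 (U, w=20) cum 305
  y=20 (P, w=10) cum 315
  y=25 (Q, w=125) cum 440
⇒ y* = 11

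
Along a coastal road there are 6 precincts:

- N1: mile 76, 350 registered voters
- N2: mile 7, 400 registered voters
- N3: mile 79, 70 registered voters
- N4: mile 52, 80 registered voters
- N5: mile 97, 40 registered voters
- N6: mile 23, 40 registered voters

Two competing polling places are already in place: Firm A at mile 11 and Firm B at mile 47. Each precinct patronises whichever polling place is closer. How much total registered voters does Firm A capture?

440

The indifferent point is the midpoint (11+47)/2 = 29; precincts left of it (closer to Firm A at 11) go to Firm A, those right go to Firm B.
  N2 at 7 (w=400) → Firm A
  N6 at 23 (w=40) → Firm A
  N4 at 52 (w=80) → Firm B
  N1 at 76 (w=350) → Firm B
  N3 at 79 (w=70) → Firm B
  N5 at 97 (w=40) → Firm B
Firm A captures 440; Firm B captures 540.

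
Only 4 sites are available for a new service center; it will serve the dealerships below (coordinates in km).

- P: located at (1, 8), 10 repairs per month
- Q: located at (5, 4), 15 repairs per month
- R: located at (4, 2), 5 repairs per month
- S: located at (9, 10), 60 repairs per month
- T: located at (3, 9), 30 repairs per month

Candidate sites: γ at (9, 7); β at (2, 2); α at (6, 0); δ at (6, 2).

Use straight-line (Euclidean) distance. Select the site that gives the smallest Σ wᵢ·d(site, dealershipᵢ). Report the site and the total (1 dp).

Total weighted distance at each candidate:
  γ (9, 7): total = 560.7
  β (2, 2): total = 974.9
  α (6, 0): total = 1081.4
  δ (6, 2): total = 862.8
Minimum is at γ with total 560.7 km.

γ, total 560.7 km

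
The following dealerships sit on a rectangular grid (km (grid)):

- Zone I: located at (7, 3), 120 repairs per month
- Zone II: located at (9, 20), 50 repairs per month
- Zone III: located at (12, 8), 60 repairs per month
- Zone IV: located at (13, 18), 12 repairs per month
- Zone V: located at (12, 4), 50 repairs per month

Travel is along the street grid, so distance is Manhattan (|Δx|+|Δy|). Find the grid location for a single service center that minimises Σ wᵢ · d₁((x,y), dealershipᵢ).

Manhattan distance separates: Σwᵢ(|x−xᵢ|+|y−yᵢ|) = Σwᵢ|x−xᵢ| + Σwᵢ|y−yᵢ|, so x and y are optimised independently as 1-D weighted medians.
Total weight W = 292; half = 146.
x-coordinate, sorted with cumulative weight:
  x=7 (Zone I, w=120) cum 120
  x=9 (Zone II, w=50) cum 170  ← median
  x=12 (Zone III, w=60) cum 230
  x=12 (Zone V, w=50) cum 280
  x=13 (Zone IV, w=12) cum 292
⇒ x* = 9
y-coordinate, sorted with cumulative weight:
  y=3 (Zone I, w=120) cum 120
  y=4 (Zone V, w=50) cum 170  ← median
  y=8 (Zone III, w=60) cum 230
  y=18 (Zone IV, w=12) cum 242
  y=20 (Zone II, w=50) cum 292
⇒ y* = 4

(9, 4)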